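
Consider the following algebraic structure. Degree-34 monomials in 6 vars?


C(d+n-1,n-1)=C(39,5)=575757


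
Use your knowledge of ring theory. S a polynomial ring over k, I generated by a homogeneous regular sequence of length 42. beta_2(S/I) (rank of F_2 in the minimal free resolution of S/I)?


Regular sequence => Koszul complex is the minimal free resolution.
Syz_1 minimally generated by Koszul relations f_i*e_j - f_j*e_i (i<j): mu(Syz_1) = beta_2 = C(m,2) = m(m-1)/2
m=42
42*41/2 = 861


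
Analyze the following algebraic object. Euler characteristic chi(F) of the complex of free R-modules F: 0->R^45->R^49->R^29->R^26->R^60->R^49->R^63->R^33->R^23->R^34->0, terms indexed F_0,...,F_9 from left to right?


chi = sum (-1)^i * rank:
(-1)^0*45=45
(-1)^1*49=-49
(-1)^2*29=29
(-1)^3*26=-26
(-1)^4*60=60
(-1)^5*49=-49
(-1)^6*63=63
(-1)^7*33=-33
(-1)^8*23=23
(-1)^9*34=-34
chi=29


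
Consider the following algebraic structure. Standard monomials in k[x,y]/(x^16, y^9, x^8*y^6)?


k[x,y]/I, I = (x^16, y^9, x^8*y^6)
Rect: 16x9=144. Corner: (16-8)x(9-6)=24.
dim = 144-24 = 120


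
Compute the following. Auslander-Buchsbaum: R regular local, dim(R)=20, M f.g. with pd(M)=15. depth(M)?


pd+depth=depth(R)=20
depth=20-15=5


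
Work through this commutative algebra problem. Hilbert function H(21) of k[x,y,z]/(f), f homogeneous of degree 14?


C(23,2)-C(9,2)=253-36=217


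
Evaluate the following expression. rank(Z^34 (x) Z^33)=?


rank(M(x)N) = rank(M)*rank(N)
34*33 = 1122


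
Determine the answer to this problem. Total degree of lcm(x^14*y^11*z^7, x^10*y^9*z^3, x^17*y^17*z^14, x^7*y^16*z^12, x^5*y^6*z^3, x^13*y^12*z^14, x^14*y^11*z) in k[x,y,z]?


lcm = componentwise max:
x: max(14,10,17,7,5,13,14)=17
y: max(11,9,17,16,6,12,11)=17
z: max(7,3,14,12,3,14,1)=14
Total=17+17+14=48


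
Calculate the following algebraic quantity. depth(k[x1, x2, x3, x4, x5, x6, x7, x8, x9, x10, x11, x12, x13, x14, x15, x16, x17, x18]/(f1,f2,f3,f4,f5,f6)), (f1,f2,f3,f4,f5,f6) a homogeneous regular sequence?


depth(R)=18
depth(R/I)=18-6=12


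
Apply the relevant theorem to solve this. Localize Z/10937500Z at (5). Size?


5-primary part: 10937500=5^8*28
Size=5^8=390625


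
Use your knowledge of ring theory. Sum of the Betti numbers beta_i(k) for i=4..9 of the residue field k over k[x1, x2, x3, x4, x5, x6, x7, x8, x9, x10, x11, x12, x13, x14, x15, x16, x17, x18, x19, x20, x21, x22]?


Koszul resolution: beta_i(k)=C(n,i), n=22
C(22,4)=7315, C(22,5)=26334, C(22,6)=74613, C(22,7)=170544, C(22,8)=319770, C(22,9)=497420
Sum=1095996


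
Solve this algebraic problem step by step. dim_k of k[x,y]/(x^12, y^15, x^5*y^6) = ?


k[x,y]/I, I = (x^12, y^15, x^5*y^6)
Rect: 12x15=180. Corner: (12-5)x(15-6)=63.
dim = 180-63 = 117


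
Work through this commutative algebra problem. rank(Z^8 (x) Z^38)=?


rank(M(x)N) = rank(M)*rank(N)
8*38 = 304


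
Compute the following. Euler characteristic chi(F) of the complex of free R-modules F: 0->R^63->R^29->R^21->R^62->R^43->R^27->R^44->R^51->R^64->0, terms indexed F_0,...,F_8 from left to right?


chi = sum (-1)^i * rank:
(-1)^0*63=63
(-1)^1*29=-29
(-1)^2*21=21
(-1)^3*62=-62
(-1)^4*43=43
(-1)^5*27=-27
(-1)^6*44=44
(-1)^7*51=-51
(-1)^8*64=64
chi=66


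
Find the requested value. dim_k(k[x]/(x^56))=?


Basis: 1,x,...,x^55
dim=56


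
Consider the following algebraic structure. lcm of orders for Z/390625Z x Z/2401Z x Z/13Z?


Exponent = lcm of the cyclic orders; pairwise coprime => product.
5^8*7^4*13^1=390625*2401*13=12192578125


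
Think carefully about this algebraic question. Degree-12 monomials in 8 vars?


C(d+n-1,n-1)=C(19,7)=50388


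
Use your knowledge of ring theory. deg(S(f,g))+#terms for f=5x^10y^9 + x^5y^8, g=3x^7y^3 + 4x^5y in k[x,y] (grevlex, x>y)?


LT(f)=5x^10y^9, LT(g)=3x^7y^3
lcm(LM)=x^10y^9
S(f,g) (scaled by 15 to clear denominators) = 3*f - 5x^3y^6*g = -20x^8y^7 + 3x^5y^8
2 terms, deg 15.
15+2=17


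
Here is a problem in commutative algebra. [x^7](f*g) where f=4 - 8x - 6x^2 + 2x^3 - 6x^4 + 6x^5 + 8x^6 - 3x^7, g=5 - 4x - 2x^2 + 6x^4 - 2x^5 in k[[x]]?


[x^7] = sum a_i*b_j, i+j=7
  -6*-2=12
  2*6=12
  6*-2=-12
  8*-4=-32
  -3*5=-15
Sum=-35


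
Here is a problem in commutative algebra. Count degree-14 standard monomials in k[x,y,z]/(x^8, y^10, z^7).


Need i<8, j<10, k<7 with i+j+k=14.
For each i, j ranges over max(0,14-i-6)..min(9,14-i):
  i=0: j in [8,9] -> 2
  i=1: j in [7,9] -> 3
  i=2: j in [6,9] -> 4
  i=3: j in [5,9] -> 5
  i=4: j in [4,9] -> 6
  i=5: j in [3,9] -> 7
  i=6: j in [2,8] -> 7
  i=7: j in [1,7] -> 7
H(14) = 2+3+4+5+6+7+7+7 = 41


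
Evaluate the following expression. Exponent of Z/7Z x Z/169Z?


Exponent = lcm of the cyclic orders; pairwise coprime => product.
7^1*13^2=7*169=1183


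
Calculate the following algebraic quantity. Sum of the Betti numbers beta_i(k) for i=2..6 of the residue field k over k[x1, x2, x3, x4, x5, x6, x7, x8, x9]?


Koszul resolution: beta_i(k)=C(n,i), n=9
C(9,2)=36, C(9,3)=84, C(9,4)=126, C(9,5)=126, C(9,6)=84
Sum=456


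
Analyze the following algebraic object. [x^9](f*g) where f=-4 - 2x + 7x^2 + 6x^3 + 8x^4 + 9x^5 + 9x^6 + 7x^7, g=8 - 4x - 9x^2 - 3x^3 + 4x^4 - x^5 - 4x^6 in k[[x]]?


[x^9] = sum a_i*b_j, i+j=9
  6*-4=-24
  8*-1=-8
  9*4=36
  9*-3=-27
  7*-9=-63
Sum=-86


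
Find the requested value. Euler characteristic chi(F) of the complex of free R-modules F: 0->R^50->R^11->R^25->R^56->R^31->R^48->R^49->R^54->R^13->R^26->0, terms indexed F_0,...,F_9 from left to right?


chi = sum (-1)^i * rank:
(-1)^0*50=50
(-1)^1*11=-11
(-1)^2*25=25
(-1)^3*56=-56
(-1)^4*31=31
(-1)^5*48=-48
(-1)^6*49=49
(-1)^7*54=-54
(-1)^8*13=13
(-1)^9*26=-26
chi=-27


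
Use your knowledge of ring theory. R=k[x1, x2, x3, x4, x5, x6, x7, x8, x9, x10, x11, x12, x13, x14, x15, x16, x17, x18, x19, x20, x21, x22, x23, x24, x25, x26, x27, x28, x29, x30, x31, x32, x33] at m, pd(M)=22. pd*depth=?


pd+depth=33
depth=33-22=11
pd*depth=22*11=242


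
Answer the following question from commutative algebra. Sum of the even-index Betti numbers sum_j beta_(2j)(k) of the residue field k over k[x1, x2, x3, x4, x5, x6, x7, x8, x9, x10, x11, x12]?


Koszul resolution: beta_i(k)=C(n,i), n=12
sum_even C(12,i) = 2^(n-1) = 2^11 = 2048


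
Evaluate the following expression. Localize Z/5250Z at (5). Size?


5-primary part: 5250=5^3*42
Size=5^3=125


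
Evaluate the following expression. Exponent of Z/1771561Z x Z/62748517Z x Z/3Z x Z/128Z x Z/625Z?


Exponent = lcm of the cyclic orders; pairwise coprime => product.
11^6*13^7*3^1*2^7*5^4=1771561*62748517*3*128*625=26679078126008880000


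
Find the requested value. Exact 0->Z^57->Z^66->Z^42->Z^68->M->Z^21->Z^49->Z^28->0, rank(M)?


Alt sum=0:
(-1)^0*57 + (-1)^1*66 + (-1)^2*42 + (-1)^3*68 + (-1)^4*? + (-1)^5*21 + (-1)^6*49 + (-1)^7*28=0
rank(M)=35


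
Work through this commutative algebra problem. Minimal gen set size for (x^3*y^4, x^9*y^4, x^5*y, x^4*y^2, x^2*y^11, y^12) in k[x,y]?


Remove redundant (divisible by others).
x^9*y^4 redundant.
Min: x^5*y, x^4*y^2, x^3*y^4, x^2*y^11, y^12
Count=5


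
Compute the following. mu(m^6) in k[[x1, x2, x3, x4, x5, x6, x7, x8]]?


C(n+d-1,d)=C(13,6)=1716


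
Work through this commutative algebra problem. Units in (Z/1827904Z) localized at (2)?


Local ring = Z/64Z.
phi(64) = 2^5*(2-1) = 32


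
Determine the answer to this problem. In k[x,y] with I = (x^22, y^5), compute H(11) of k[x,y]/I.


k[x,y], I = (x^22, y^5), d = 11
Need i < 22 and d-i < 5.
Range: 7 <= i <= 11.
H(11) = 5


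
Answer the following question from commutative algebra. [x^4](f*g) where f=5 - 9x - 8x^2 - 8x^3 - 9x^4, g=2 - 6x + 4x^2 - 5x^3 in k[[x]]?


[x^4] = sum a_i*b_j, i+j=4
  -9*-5=45
  -8*4=-32
  -8*-6=48
  -9*2=-18
Sum=43


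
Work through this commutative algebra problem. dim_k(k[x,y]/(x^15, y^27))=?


Basis: x^i*y^j, i<15, j<27
15*27=405


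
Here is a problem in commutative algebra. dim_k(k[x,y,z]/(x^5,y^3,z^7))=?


Basis: x^iy^jz^k, i<5,j<3,k<7
5*3*7=105


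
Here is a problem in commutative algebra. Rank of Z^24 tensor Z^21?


rank(M(x)N) = rank(M)*rank(N)
24*21 = 504


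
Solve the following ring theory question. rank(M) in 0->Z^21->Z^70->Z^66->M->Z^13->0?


Alt sum=0:
(-1)^0*21 + (-1)^1*70 + (-1)^2*66 + (-1)^3*? + (-1)^4*13=0
rank(M)=30


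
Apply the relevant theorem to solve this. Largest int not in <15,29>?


gcd(15,29)=1 => F=ab-a-b=15*29-15-29=435-44=391


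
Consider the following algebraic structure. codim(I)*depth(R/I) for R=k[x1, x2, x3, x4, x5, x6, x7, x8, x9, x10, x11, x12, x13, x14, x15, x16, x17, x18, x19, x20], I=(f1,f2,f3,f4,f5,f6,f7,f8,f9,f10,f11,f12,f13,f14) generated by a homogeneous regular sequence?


codim=14, depth=dim(R/I)=20-14=6
Product=14*6=84


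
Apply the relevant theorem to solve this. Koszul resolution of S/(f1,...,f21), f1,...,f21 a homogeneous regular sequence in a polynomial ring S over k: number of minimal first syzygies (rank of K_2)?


Regular sequence => Koszul complex is the minimal free resolution.
Syz_1 minimally generated by Koszul relations f_i*e_j - f_j*e_i (i<j): mu(Syz_1) = beta_2 = C(m,2) = m(m-1)/2
m=21
21*20/2 = 210


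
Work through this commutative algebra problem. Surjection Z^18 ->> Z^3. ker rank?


rank(ker) = 18-3 = 15


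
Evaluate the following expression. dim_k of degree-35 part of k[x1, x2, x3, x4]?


C(d+n-1,n-1)=C(38,3)=8436


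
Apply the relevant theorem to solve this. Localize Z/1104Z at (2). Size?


2-primary part: 1104=2^4*69
Size=2^4=16


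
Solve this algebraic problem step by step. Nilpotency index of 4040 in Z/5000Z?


4040^k mod 5000:
k=1: 4040
k=2: 1600
k=3: 4000
k=4: 0
First zero at k = 4


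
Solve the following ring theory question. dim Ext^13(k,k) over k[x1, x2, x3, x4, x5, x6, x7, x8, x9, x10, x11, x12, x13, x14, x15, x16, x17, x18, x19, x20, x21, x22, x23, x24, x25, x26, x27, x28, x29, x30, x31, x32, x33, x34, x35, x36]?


C(n,i)=C(36,13)=2310789600


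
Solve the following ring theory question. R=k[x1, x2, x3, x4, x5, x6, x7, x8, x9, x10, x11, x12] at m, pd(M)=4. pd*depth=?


pd+depth=12
depth=12-4=8
pd*depth=4*8=32


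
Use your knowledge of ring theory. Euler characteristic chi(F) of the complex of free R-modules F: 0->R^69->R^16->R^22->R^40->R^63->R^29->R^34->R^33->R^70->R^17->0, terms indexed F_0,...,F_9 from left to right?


chi = sum (-1)^i * rank:
(-1)^0*69=69
(-1)^1*16=-16
(-1)^2*22=22
(-1)^3*40=-40
(-1)^4*63=63
(-1)^5*29=-29
(-1)^6*34=34
(-1)^7*33=-33
(-1)^8*70=70
(-1)^9*17=-17
chi=123


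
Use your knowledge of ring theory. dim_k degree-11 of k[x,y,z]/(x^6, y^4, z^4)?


Need i<6, j<4, k<4 with i+j+k=11.
For each i, j ranges over max(0,11-i-3)..min(3,11-i):
  i=0: j in [8,3] -> 0
  i=1: j in [7,3] -> 0
  i=2: j in [6,3] -> 0
  i=3: j in [5,3] -> 0
  i=4: j in [4,3] -> 0
  i=5: j in [3,3] -> 1
H(11) = 0+0+0+0+0+1 = 1


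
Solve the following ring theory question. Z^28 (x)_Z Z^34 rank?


rank(M(x)N) = rank(M)*rank(N)
28*34 = 952


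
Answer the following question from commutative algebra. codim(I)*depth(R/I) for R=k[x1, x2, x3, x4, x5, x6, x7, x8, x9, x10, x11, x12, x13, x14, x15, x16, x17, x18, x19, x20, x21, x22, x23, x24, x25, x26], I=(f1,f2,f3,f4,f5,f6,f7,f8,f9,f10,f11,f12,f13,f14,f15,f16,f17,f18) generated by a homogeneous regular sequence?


codim=18, depth=dim(R/I)=26-18=8
Product=18*8=144


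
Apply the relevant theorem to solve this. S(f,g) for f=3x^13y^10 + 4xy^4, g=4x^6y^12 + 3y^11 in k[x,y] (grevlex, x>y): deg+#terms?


LT(f)=3x^13y^10, LT(g)=4x^6y^12
lcm(LM)=x^13y^12
S(f,g) (scaled by 12 to clear denominators) = 4y^2*f - 3x^7*g = -9x^7y^11 + 16xy^6
2 terms, deg 18.
18+2=20


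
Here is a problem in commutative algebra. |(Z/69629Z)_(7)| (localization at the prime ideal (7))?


7-primary part: 69629=7^4*29
Size=7^4=2401


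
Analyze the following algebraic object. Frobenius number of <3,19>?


gcd(3,19)=1 => F=ab-a-b=3*19-3-19=57-22=35


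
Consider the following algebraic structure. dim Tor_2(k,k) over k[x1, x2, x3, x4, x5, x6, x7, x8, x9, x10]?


Koszul: C(n,i)=C(10,2)=45


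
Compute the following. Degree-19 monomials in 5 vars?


C(d+n-1,n-1)=C(23,4)=8855


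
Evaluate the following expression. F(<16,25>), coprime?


gcd(16,25)=1 => F=ab-a-b=16*25-16-25=400-41=359


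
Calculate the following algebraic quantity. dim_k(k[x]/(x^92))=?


Basis: 1,x,...,x^91
dim=92


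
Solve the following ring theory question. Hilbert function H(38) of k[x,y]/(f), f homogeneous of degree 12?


H(t)=d for t>=d-1.
d=12, t=38
H(38)=12


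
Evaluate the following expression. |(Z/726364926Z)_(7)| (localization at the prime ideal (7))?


7-primary part: 726364926=7^9*18
Size=7^9=40353607


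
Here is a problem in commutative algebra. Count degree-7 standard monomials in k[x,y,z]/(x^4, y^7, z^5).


Need i<4, j<7, k<5 with i+j+k=7.
For each i, j ranges over max(0,7-i-4)..min(6,7-i):
  i=0: j in [3,6] -> 4
  i=1: j in [2,6] -> 5
  i=2: j in [1,5] -> 5
  i=3: j in [0,4] -> 5
H(7) = 4+5+5+5 = 19


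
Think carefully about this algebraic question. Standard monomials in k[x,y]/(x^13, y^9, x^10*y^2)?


k[x,y]/I, I = (x^13, y^9, x^10*y^2)
Rect: 13x9=117. Corner: (13-10)x(9-2)=21.
dim = 117-21 = 96


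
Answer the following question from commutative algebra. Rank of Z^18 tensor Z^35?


rank(M(x)N) = rank(M)*rank(N)
18*35 = 630


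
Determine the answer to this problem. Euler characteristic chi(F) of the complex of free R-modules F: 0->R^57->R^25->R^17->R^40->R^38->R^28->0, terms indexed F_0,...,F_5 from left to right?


chi = sum (-1)^i * rank:
(-1)^0*57=57
(-1)^1*25=-25
(-1)^2*17=17
(-1)^3*40=-40
(-1)^4*38=38
(-1)^5*28=-28
chi=19


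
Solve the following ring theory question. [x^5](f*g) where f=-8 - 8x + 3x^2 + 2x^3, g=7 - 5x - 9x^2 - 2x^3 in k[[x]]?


[x^5] = sum a_i*b_j, i+j=5
  3*-2=-6
  2*-9=-18
Sum=-24


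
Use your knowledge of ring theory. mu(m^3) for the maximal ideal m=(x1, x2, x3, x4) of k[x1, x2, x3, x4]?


Graded Nakayama: mu(m^d) = dim_k (m^d/m^(d+1)) = #degree-3 monomials in 4 vars
C(n+d-1,d)=C(6,3)=20


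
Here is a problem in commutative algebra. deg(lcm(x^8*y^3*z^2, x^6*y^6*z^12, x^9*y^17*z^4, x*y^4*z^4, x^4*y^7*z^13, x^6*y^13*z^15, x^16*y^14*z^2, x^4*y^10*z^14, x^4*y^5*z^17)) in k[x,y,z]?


lcm = componentwise max:
x: max(8,6,9,1,4,6,16,4,4)=16
y: max(3,6,17,4,7,13,14,10,5)=17
z: max(2,12,4,4,13,15,2,14,17)=17
Total=16+17+17=50


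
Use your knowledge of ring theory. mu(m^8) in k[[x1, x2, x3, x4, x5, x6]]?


C(n+d-1,d)=C(13,8)=1287


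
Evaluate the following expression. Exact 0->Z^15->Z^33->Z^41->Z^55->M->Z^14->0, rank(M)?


Alt sum=0:
(-1)^0*15 + (-1)^1*33 + (-1)^2*41 + (-1)^3*55 + (-1)^4*? + (-1)^5*14=0
rank(M)=46


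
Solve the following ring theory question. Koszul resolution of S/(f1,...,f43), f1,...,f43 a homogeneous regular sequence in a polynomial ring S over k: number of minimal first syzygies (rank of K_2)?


Regular sequence => Koszul complex is the minimal free resolution.
Syz_1 minimally generated by Koszul relations f_i*e_j - f_j*e_i (i<j): mu(Syz_1) = beta_2 = C(m,2) = m(m-1)/2
m=43
43*42/2 = 903


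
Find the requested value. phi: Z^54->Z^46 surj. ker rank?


rank(ker) = 54-46 = 8


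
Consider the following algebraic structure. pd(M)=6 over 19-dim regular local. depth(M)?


pd+depth=depth(R)=19
depth=19-6=13


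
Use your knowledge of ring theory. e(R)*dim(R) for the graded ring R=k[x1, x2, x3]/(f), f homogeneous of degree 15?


e(R)=deg(f)=15, dim(R)=3-1=2
e*dim=15*2=30


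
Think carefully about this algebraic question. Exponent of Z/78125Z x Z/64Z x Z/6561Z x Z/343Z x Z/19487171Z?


Exponent = lcm of the cyclic orders; pairwise coprime => product.
5^7*2^6*3^8*7^3*11^7=78125*64*6561*343*19487171=219271889116665000000


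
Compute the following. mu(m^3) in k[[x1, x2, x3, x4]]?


C(n+d-1,d)=C(6,3)=20


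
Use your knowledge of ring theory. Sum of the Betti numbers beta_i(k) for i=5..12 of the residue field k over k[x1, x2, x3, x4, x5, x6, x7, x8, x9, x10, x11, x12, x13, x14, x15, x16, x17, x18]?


Koszul resolution: beta_i(k)=C(n,i), n=18
C(18,5)=8568, C(18,6)=18564, C(18,7)=31824, C(18,8)=43758, C(18,9)=48620, C(18,10)=43758, C(18,11)=31824, C(18,12)=18564
Sum=245480


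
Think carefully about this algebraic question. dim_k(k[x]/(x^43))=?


Basis: 1,x,...,x^42
dim=43


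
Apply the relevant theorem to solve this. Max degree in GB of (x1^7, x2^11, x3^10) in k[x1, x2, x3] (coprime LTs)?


Pure powers, coprime LTs => already GB.
Degrees: 7, 11, 10
Max=11


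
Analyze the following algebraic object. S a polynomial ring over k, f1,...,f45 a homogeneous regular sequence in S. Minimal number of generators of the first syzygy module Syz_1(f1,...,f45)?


Regular sequence => Koszul complex is the minimal free resolution.
Syz_1 minimally generated by Koszul relations f_i*e_j - f_j*e_i (i<j): mu(Syz_1) = beta_2 = C(m,2) = m(m-1)/2
m=45
45*44/2 = 990


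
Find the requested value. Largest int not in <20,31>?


gcd(20,31)=1 => F=ab-a-b=20*31-20-31=620-51=569


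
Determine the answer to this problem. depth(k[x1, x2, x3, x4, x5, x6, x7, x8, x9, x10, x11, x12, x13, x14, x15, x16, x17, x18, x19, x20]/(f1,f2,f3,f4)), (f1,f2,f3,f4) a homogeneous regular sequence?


depth(R)=20
depth(R/I)=20-4=16


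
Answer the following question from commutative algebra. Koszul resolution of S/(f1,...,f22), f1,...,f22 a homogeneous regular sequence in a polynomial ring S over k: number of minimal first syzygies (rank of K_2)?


Regular sequence => Koszul complex is the minimal free resolution.
Syz_1 minimally generated by Koszul relations f_i*e_j - f_j*e_i (i<j): mu(Syz_1) = beta_2 = C(m,2) = m(m-1)/2
m=22
22*21/2 = 231


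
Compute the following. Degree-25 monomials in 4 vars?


C(d+n-1,n-1)=C(28,3)=3276


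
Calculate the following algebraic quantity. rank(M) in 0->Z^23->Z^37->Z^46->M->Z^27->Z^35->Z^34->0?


Alt sum=0:
(-1)^0*23 + (-1)^1*37 + (-1)^2*46 + (-1)^3*? + (-1)^4*27 + (-1)^5*35 + (-1)^6*34=0
rank(M)=58


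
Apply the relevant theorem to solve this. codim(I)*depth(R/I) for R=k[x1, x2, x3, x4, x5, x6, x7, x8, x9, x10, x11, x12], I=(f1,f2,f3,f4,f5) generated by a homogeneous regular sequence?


codim=5, depth=dim(R/I)=12-5=7
Product=5*7=35


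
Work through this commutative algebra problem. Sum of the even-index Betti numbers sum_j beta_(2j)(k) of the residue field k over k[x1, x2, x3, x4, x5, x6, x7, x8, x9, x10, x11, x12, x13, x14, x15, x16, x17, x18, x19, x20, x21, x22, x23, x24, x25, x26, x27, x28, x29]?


Koszul resolution: beta_i(k)=C(n,i), n=29
sum_even C(29,i) = 2^(n-1) = 2^28 = 268435456


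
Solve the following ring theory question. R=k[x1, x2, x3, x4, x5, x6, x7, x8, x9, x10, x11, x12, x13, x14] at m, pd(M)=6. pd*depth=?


pd+depth=14
depth=14-6=8
pd*depth=6*8=48


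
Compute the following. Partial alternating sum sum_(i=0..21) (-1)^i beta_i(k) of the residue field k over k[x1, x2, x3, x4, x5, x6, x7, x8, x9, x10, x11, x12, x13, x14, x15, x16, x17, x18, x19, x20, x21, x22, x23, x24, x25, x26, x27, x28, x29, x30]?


Koszul resolution: beta_i(k)=C(n,i), n=30
sum_(i=0..p) (-1)^i C(n,i) = (-1)^p C(n-1,p)
(-1)^21*C(29,21) = (-1)^21*4292145 = -4292145


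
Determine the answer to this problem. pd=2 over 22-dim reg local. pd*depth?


pd+depth=22
depth=22-2=20
pd*depth=2*20=40


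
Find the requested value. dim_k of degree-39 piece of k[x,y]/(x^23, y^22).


k[x,y], I = (x^23, y^22), d = 39
Need i < 23 and d-i < 22.
Range: 18 <= i <= 22.
H(39) = 5


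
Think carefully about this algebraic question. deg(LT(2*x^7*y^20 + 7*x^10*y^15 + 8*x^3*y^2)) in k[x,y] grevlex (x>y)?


LT: 2*x^7*y^20
deg_x=7, deg_y=20
Total=7+20=27


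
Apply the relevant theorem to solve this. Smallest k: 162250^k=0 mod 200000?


162250^k mod 200000:
k=1: 162250
k=2: 62500
k=3: 25000
k=4: 50000
k=5: 100000
k=6: 0
First zero at k = 6


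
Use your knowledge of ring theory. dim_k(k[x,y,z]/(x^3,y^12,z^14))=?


Basis: x^iy^jz^k, i<3,j<12,k<14
3*12*14=504


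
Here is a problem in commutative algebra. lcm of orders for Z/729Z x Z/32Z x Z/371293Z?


Exponent = lcm of the cyclic orders; pairwise coprime => product.
3^6*2^5*13^5=729*32*371293=8661523104


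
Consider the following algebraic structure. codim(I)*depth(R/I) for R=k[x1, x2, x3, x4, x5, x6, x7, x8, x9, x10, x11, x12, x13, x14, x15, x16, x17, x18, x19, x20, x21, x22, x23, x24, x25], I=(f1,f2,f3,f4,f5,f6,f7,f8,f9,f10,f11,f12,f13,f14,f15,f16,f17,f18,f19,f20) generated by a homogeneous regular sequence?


codim=20, depth=dim(R/I)=25-20=5
Product=20*5=100


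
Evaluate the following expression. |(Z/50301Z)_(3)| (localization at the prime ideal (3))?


3-primary part: 50301=3^7*23
Size=3^7=2187


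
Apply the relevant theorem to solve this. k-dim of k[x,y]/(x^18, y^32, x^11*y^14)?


k[x,y]/I, I = (x^18, y^32, x^11*y^14)
Rect: 18x32=576. Corner: (18-11)x(32-14)=126.
dim = 576-126 = 450


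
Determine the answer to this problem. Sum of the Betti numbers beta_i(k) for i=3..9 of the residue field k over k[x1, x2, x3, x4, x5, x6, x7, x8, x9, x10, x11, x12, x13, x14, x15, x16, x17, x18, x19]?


Koszul resolution: beta_i(k)=C(n,i), n=19
C(19,3)=969, C(19,4)=3876, C(19,5)=11628, C(19,6)=27132, C(19,7)=50388, C(19,8)=75582, C(19,9)=92378
Sum=261953


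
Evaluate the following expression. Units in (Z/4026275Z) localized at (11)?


Local ring = Z/161051Z.
phi(161051) = 11^4*(11-1) = 146410


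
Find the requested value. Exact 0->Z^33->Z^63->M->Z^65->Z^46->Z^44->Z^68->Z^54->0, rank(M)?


Alt sum=0:
(-1)^0*33 + (-1)^1*63 + (-1)^2*? + (-1)^3*65 + (-1)^4*46 + (-1)^5*44 + (-1)^6*68 + (-1)^7*54=0
rank(M)=79


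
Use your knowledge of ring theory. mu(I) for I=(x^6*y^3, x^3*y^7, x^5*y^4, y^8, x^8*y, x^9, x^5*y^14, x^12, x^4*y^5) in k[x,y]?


Remove redundant (divisible by others).
x^12 redundant.
x^5*y^14 redundant.
Min: x^9, x^8*y, x^6*y^3, x^5*y^4, x^4*y^5, x^3*y^7, y^8
Count=7


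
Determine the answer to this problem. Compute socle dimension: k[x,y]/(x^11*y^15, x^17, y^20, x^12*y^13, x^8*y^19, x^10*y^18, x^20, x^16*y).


Socle = ann(m) = span of standard monomials u with x*u, y*u in I (staircase corners).
Redundant generators: x^20
Minimal generators: x^17, x^16*y, x^12*y^13, x^11*y^15, x^10*y^18, x^8*y^19, y^20
Corners: x^7y^19, x^9y^18, x^10y^17, x^11y^14, x^15y^12, x^16
Socle dim=6


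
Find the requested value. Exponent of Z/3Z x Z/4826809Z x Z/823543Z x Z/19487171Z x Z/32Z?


Exponent = lcm of the cyclic orders; pairwise coprime => product.
3^1*13^6*7^7*11^7*2^5=3*4826809*823543*19487171*32=7436463027950924359392


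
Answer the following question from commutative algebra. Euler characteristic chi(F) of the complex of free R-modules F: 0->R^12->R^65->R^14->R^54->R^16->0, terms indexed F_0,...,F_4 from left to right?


chi = sum (-1)^i * rank:
(-1)^0*12=12
(-1)^1*65=-65
(-1)^2*14=14
(-1)^3*54=-54
(-1)^4*16=16
chi=-77


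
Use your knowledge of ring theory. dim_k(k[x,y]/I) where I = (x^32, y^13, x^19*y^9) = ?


k[x,y]/I, I = (x^32, y^13, x^19*y^9)
Rect: 32x13=416. Corner: (32-19)x(13-9)=52.
dim = 416-52 = 364


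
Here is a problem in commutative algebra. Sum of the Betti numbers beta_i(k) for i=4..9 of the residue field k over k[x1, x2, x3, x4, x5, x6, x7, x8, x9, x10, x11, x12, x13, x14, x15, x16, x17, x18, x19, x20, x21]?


Koszul resolution: beta_i(k)=C(n,i), n=21
C(21,4)=5985, C(21,5)=20349, C(21,6)=54264, C(21,7)=116280, C(21,8)=203490, C(21,9)=293930
Sum=694298


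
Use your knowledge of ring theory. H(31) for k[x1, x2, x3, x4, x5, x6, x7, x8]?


C(d+n-1,n-1)=C(38,7)=12620256


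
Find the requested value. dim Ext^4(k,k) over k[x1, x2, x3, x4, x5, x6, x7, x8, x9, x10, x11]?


C(n,i)=C(11,4)=330


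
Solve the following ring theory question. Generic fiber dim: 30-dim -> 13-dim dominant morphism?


dim(fiber)=dim(X)-dim(Y)=30-13=17


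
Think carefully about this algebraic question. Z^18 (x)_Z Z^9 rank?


rank(M(x)N) = rank(M)*rank(N)
18*9 = 162


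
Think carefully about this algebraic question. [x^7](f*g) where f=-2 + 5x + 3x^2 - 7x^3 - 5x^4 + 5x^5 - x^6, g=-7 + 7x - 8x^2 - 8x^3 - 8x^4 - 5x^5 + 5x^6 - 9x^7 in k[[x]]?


[x^7] = sum a_i*b_j, i+j=7
  -2*-9=18
  5*5=25
  3*-5=-15
  -7*-8=56
  -5*-8=40
  5*-8=-40
  -1*7=-7
Sum=77


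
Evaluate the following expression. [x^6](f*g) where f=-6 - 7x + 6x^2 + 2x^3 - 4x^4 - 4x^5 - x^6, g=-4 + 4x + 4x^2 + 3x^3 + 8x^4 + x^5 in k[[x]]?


[x^6] = sum a_i*b_j, i+j=6
  -7*1=-7
  6*8=48
  2*3=6
  -4*4=-16
  -4*4=-16
  -1*-4=4
Sum=19


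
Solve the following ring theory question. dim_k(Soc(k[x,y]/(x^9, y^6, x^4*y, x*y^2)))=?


Socle = ann(m) = span of standard monomials u with x*u, y*u in I (staircase corners).
Minimal generators: x^9, x^4*y, x*y^2, y^6
Corners: y^5, x^3y, x^8
Socle dim=3


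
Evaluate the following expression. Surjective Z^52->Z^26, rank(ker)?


rank(ker) = 52-26 = 26


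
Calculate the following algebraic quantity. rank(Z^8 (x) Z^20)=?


rank(M(x)N) = rank(M)*rank(N)
8*20 = 160


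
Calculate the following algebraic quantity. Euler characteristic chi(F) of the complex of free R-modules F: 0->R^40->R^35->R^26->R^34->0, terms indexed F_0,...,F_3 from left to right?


chi = sum (-1)^i * rank:
(-1)^0*40=40
(-1)^1*35=-35
(-1)^2*26=26
(-1)^3*34=-34
chi=-3


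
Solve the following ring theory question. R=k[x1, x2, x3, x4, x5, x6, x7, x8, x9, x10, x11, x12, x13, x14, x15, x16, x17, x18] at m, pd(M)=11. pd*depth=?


pd+depth=18
depth=18-11=7
pd*depth=11*7=77


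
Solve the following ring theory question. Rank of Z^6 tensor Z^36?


rank(M(x)N) = rank(M)*rank(N)
6*36 = 216


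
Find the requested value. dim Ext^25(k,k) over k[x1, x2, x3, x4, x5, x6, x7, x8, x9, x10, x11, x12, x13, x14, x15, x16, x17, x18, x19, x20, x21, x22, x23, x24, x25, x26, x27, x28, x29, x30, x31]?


C(n,i)=C(31,25)=736281


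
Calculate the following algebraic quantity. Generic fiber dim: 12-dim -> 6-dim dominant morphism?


dim(fiber)=dim(X)-dim(Y)=12-6=6


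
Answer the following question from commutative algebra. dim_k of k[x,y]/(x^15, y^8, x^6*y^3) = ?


k[x,y]/I, I = (x^15, y^8, x^6*y^3)
Rect: 15x8=120. Corner: (15-6)x(8-3)=45.
dim = 120-45 = 75


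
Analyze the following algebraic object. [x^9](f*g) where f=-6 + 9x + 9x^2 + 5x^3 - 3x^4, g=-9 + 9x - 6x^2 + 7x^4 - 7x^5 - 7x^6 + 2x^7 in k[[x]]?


[x^9] = sum a_i*b_j, i+j=9
  9*2=18
  5*-7=-35
  -3*-7=21
Sum=4


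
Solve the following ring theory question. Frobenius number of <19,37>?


gcd(19,37)=1 => F=ab-a-b=19*37-19-37=703-56=647


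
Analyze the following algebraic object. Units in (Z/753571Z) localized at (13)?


Local ring = Z/2197Z.
phi(2197) = 13^2*(13-1) = 2028


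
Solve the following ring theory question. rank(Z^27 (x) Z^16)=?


rank(M(x)N) = rank(M)*rank(N)
27*16 = 432


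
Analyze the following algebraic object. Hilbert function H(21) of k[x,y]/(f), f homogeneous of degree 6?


H(t)=d for t>=d-1.
d=6, t=21
H(21)=6


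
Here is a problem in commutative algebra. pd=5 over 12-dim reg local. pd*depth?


pd+depth=12
depth=12-5=7
pd*depth=5*7=35


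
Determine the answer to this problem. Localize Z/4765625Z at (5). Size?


5-primary part: 4765625=5^7*61
Size=5^7=78125


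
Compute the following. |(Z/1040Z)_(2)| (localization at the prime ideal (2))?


2-primary part: 1040=2^4*65
Size=2^4=16


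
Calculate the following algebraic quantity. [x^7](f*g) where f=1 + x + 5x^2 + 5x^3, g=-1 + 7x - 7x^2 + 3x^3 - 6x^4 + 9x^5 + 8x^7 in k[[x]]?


[x^7] = sum a_i*b_j, i+j=7
  1*8=8
  5*9=45
  5*-6=-30
Sum=23


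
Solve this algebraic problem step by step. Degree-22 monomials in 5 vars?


C(d+n-1,n-1)=C(26,4)=14950


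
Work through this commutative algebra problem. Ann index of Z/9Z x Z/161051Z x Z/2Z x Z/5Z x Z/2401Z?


Exponent = lcm of the cyclic orders; pairwise coprime => product.
3^2*11^5*2^1*5^1*7^4=9*161051*2*5*2401=34801510590


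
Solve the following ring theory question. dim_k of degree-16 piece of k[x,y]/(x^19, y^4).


k[x,y], I = (x^19, y^4), d = 16
Need i < 19 and d-i < 4.
Range: 13 <= i <= 16.
H(16) = 4


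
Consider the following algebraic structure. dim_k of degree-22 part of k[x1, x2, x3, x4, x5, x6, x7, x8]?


C(d+n-1,n-1)=C(29,7)=1560780


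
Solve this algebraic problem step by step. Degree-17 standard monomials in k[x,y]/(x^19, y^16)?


k[x,y], I = (x^19, y^16), d = 17
Need i < 19 and d-i < 16.
Range: 2 <= i <= 17.
H(17) = 16


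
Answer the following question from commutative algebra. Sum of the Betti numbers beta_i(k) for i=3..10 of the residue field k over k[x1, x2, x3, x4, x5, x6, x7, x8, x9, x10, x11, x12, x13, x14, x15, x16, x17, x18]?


Koszul resolution: beta_i(k)=C(n,i), n=18
C(18,3)=816, C(18,4)=3060, C(18,5)=8568, C(18,6)=18564, C(18,7)=31824, C(18,8)=43758, C(18,9)=48620, C(18,10)=43758
Sum=198968


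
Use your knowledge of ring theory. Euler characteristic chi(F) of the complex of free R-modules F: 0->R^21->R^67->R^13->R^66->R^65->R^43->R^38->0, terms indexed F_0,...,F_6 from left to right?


chi = sum (-1)^i * rank:
(-1)^0*21=21
(-1)^1*67=-67
(-1)^2*13=13
(-1)^3*66=-66
(-1)^4*65=65
(-1)^5*43=-43
(-1)^6*38=38
chi=-39


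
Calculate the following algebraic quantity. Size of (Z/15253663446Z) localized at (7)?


7-primary part: 15253663446=7^10*54
Size=7^10=282475249


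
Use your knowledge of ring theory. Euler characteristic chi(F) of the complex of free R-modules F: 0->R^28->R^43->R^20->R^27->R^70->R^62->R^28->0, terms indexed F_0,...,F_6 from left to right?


chi = sum (-1)^i * rank:
(-1)^0*28=28
(-1)^1*43=-43
(-1)^2*20=20
(-1)^3*27=-27
(-1)^4*70=70
(-1)^5*62=-62
(-1)^6*28=28
chi=14


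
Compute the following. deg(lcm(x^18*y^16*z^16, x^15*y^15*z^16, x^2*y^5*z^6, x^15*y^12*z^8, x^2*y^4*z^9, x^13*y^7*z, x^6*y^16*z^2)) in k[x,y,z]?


lcm = componentwise max:
x: max(18,15,2,15,2,13,6)=18
y: max(16,15,5,12,4,7,16)=16
z: max(16,16,6,8,9,1,2)=16
Total=18+16+16=50


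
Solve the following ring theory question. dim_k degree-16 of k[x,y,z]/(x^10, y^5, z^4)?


Need i<10, j<5, k<4 with i+j+k=16.
For each i, j ranges over max(0,16-i-3)..min(4,16-i):
  i=0: j in [13,4] -> 0
  i=1: j in [12,4] -> 0
  i=2: j in [11,4] -> 0
  i=3: j in [10,4] -> 0
  i=4: j in [9,4] -> 0
  i=5: j in [8,4] -> 0
  i=6: j in [7,4] -> 0
  i=7: j in [6,4] -> 0
  i=8: j in [5,4] -> 0
  i=9: j in [4,4] -> 1
H(16) = 0+0+0+0+0+0+0+0+0+1 = 1


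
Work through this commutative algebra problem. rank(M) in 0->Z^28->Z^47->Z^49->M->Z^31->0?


Alt sum=0:
(-1)^0*28 + (-1)^1*47 + (-1)^2*49 + (-1)^3*? + (-1)^4*31=0
rank(M)=61


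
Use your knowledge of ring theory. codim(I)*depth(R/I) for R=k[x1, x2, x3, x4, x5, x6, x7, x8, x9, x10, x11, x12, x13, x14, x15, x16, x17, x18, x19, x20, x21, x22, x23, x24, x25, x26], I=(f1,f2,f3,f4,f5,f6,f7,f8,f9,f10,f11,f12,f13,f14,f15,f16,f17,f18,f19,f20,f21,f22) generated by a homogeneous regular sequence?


codim=22, depth=dim(R/I)=26-22=4
Product=22*4=88


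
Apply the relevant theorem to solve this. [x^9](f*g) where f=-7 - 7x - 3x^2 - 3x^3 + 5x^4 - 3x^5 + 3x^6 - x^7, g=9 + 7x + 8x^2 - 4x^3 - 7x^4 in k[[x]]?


[x^9] = sum a_i*b_j, i+j=9
  -3*-7=21
  3*-4=-12
  -1*8=-8
Sum=1


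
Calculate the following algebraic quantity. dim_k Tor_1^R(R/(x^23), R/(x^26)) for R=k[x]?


Tor_1(R/I,R/J)=(I cap J)/IJ=(x^26)/(x^49)
dim=49-26=min(23,26)=23


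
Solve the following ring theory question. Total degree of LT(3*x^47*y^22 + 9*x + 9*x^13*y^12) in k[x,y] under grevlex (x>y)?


LT: 3*x^47*y^22
deg_x=47, deg_y=22
Total=47+22=69


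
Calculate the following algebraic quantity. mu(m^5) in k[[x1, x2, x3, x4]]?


C(n+d-1,d)=C(8,5)=56


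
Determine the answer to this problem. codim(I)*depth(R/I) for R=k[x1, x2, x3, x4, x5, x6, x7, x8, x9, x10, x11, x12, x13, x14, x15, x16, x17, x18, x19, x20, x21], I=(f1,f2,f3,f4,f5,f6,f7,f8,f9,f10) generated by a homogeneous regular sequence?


codim=10, depth=dim(R/I)=21-10=11
Product=10*11=110


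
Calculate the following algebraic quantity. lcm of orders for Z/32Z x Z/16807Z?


Exponent = lcm of the cyclic orders; pairwise coprime => product.
2^5*7^5=32*16807=537824


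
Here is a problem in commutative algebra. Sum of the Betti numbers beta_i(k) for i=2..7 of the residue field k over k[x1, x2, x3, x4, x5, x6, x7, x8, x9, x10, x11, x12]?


Koszul resolution: beta_i(k)=C(n,i), n=12
C(12,2)=66, C(12,3)=220, C(12,4)=495, C(12,5)=792, C(12,6)=924, C(12,7)=792
Sum=3289


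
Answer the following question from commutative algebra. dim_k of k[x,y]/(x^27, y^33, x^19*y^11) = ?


k[x,y]/I, I = (x^27, y^33, x^19*y^11)
Rect: 27x33=891. Corner: (27-19)x(33-11)=176.
dim = 891-176 = 715


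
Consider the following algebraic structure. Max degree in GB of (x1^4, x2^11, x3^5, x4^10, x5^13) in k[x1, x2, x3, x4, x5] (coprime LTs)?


Pure powers, coprime LTs => already GB.
Degrees: 4, 11, 5, 10, 13
Max=13


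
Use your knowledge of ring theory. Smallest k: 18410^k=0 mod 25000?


18410^k mod 25000:
k=1: 18410
k=2: 3100
k=3: 21000
k=4: 10000
k=5: 0
First zero at k = 5


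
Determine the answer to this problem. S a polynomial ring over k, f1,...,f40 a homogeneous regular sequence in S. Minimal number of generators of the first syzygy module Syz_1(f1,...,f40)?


Regular sequence => Koszul complex is the minimal free resolution.
Syz_1 minimally generated by Koszul relations f_i*e_j - f_j*e_i (i<j): mu(Syz_1) = beta_2 = C(m,2) = m(m-1)/2
m=40
40*39/2 = 780


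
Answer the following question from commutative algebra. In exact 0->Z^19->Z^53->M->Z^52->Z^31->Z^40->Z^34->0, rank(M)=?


Alt sum=0:
(-1)^0*19 + (-1)^1*53 + (-1)^2*? + (-1)^3*52 + (-1)^4*31 + (-1)^5*40 + (-1)^6*34=0
rank(M)=61


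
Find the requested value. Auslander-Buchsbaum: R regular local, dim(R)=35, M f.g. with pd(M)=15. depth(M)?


pd+depth=depth(R)=35
depth=35-15=20


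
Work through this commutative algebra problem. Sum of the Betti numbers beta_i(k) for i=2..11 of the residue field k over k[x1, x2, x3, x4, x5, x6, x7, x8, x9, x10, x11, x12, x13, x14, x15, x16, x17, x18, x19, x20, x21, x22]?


Koszul resolution: beta_i(k)=C(n,i), n=22
C(22,2)=231, C(22,3)=1540, C(22,4)=7315, C(22,5)=26334, C(22,6)=74613, C(22,7)=170544, C(22,8)=319770, C(22,9)=497420, C(22,10)=646646, C(22,11)=705432
Sum=2449845


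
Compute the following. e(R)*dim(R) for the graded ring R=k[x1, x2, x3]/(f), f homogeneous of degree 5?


e(R)=deg(f)=5, dim(R)=3-1=2
e*dim=5*2=10


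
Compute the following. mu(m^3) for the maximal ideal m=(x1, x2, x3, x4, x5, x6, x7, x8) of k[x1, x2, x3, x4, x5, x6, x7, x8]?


Graded Nakayama: mu(m^d) = dim_k (m^d/m^(d+1)) = #degree-3 monomials in 8 vars
C(n+d-1,d)=C(10,3)=120


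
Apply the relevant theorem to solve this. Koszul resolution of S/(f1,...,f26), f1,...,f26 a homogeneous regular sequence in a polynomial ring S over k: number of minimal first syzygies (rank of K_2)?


Regular sequence => Koszul complex is the minimal free resolution.
Syz_1 minimally generated by Koszul relations f_i*e_j - f_j*e_i (i<j): mu(Syz_1) = beta_2 = C(m,2) = m(m-1)/2
m=26
26*25/2 = 325


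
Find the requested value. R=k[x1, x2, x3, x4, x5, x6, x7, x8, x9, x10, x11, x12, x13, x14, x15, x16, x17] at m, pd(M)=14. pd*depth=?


pd+depth=17
depth=17-14=3
pd*depth=14*3=42


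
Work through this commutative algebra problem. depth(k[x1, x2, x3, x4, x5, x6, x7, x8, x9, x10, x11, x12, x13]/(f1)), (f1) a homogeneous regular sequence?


depth(R)=13
depth(R/I)=13-1=12


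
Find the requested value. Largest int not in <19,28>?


gcd(19,28)=1 => F=ab-a-b=19*28-19-28=532-47=485


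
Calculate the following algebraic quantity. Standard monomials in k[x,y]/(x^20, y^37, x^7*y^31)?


k[x,y]/I, I = (x^20, y^37, x^7*y^31)
Rect: 20x37=740. Corner: (20-7)x(37-31)=78.
dim = 740-78 = 662


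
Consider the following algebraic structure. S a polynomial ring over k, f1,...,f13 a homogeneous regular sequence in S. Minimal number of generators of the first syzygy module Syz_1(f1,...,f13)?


Regular sequence => Koszul complex is the minimal free resolution.
Syz_1 minimally generated by Koszul relations f_i*e_j - f_j*e_i (i<j): mu(Syz_1) = beta_2 = C(m,2) = m(m-1)/2
m=13
13*12/2 = 78


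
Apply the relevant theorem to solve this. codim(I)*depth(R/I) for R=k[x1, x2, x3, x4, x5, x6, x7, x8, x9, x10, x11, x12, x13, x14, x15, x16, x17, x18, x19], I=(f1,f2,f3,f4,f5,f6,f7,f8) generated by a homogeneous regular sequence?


codim=8, depth=dim(R/I)=19-8=11
Product=8*11=88


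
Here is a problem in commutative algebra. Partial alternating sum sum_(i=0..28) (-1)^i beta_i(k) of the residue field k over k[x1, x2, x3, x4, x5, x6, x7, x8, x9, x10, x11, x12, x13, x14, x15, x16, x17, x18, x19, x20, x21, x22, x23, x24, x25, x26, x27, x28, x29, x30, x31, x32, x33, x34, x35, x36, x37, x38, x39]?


Koszul resolution: beta_i(k)=C(n,i), n=39
sum_(i=0..p) (-1)^i C(n,i) = (-1)^p C(n-1,p)
(-1)^28*C(38,28) = (-1)^28*472733756 = 472733756


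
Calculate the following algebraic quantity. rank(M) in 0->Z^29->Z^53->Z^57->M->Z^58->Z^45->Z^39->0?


Alt sum=0:
(-1)^0*29 + (-1)^1*53 + (-1)^2*57 + (-1)^3*? + (-1)^4*58 + (-1)^5*45 + (-1)^6*39=0
rank(M)=85


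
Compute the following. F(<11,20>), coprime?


gcd(11,20)=1 => F=ab-a-b=11*20-11-20=220-31=189


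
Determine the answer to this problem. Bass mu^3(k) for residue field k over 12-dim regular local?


C(n,i)=C(12,3)=220


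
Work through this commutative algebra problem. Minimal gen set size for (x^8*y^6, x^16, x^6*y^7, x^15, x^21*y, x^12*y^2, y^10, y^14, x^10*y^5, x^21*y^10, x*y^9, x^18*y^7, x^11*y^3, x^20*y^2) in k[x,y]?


Remove redundant (divisible by others).
x^16 redundant.
x^18*y^7 redundant.
x^20*y^2 redundant.
y^14 redundant.
x^21*y redundant.
x^21*y^10 redundant.
Min: x^15, x^12*y^2, x^11*y^3, x^10*y^5, x^8*y^6, x^6*y^7, x*y^9, y^10
Count=8


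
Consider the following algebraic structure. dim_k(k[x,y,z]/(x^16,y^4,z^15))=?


Basis: x^iy^jz^k, i<16,j<4,k<15
16*4*15=960


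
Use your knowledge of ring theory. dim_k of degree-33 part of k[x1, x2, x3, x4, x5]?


C(d+n-1,n-1)=C(37,4)=66045


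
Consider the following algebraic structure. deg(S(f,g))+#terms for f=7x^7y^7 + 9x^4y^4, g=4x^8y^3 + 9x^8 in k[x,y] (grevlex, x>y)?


LT(f)=7x^7y^7, LT(g)=4x^8y^3
lcm(LM)=x^8y^7
S(f,g) (scaled by 28 to clear denominators) = 4x*f - 7y^4*g = -63x^8y^4 + 36x^5y^4
2 terms, deg 12.
12+2=14


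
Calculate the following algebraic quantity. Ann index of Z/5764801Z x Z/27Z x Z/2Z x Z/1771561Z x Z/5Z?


Exponent = lcm of the cyclic orders; pairwise coprime => product.
7^8*3^3*2^1*11^6*5^1=5764801*27*2*1771561*5=2757428088577470


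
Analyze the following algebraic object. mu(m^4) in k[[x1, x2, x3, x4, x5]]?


C(n+d-1,d)=C(8,4)=70


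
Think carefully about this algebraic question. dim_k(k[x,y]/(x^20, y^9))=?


Basis: x^i*y^j, i<20, j<9
20*9=180


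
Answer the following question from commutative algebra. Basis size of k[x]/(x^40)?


Basis: 1,x,...,x^39
dim=40


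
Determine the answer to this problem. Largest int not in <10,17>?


gcd(10,17)=1 => F=ab-a-b=10*17-10-17=170-27=143


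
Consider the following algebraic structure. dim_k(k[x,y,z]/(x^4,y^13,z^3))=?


Basis: x^iy^jz^k, i<4,j<13,k<3
4*13*3=156


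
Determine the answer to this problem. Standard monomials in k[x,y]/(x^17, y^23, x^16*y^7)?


k[x,y]/I, I = (x^17, y^23, x^16*y^7)
Rect: 17x23=391. Corner: (17-16)x(23-7)=16.
dim = 391-16 = 375
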